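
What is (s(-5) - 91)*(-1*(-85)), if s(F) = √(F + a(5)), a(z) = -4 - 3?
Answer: -7735 + 170*I*√3 ≈ -7735.0 + 294.45*I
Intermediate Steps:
a(z) = -7
s(F) = √(-7 + F) (s(F) = √(F - 7) = √(-7 + F))
(s(-5) - 91)*(-1*(-85)) = (√(-7 - 5) - 91)*(-1*(-85)) = (√(-12) - 91)*85 = (2*I*√3 - 91)*85 = (-91 + 2*I*√3)*85 = -7735 + 170*I*√3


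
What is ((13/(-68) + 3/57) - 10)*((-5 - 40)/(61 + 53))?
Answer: 196485/49096 ≈ 4.0021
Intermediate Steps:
((13/(-68) + 3/57) - 10)*((-5 - 40)/(61 + 53)) = ((13*(-1/68) + 3*(1/57)) - 10)*(-45/114) = ((-13/68 + 1/19) - 10)*(-45*1/114) = (-179/1292 - 10)*(-15/38) = -13099/1292*(-15/38) = 196485/49096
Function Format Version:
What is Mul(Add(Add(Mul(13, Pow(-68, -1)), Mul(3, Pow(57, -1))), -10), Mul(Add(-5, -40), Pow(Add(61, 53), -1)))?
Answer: Rational(196485, 49096) ≈ 4.0021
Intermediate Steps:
Mul(Add(Add(Mul(13, Pow(-68, -1)), Mul(3, Pow(57, -1))), -10), Mul(Add(-5, -40), Pow(Add(61, 53), -1))) = Mul(Add(Add(Mul(13, Rational(-1, 68)), Mul(3, Rational(1, 57))), -10), Mul(-45, Pow(114, -1))) = Mul(Add(Add(Rational(-13, 68), Rational(1, 19)), -10), Mul(-45, Rational(1, 114))) = Mul(Add(Rational(-179, 1292), -10), Rational(-15, 38)) = Mul(Rational(-13099, 1292), Rational(-15, 38)) = Rational(196485, 49096)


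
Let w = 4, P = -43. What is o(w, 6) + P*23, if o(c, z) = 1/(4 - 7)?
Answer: -2968/3 ≈ -989.33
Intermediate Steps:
o(c, z) = -1/3 (o(c, z) = 1/(-3) = -1/3)
o(w, 6) + P*23 = -1/3 - 43*23 = -1/3 - 989 = -2968/3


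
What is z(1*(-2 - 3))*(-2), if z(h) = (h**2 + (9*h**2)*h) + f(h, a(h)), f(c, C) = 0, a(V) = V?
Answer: 2200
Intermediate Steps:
z(h) = h**2 + 9*h**3 (z(h) = (h**2 + (9*h**2)*h) + 0 = (h**2 + 9*h**3) + 0 = h**2 + 9*h**3)
z(1*(-2 - 3))*(-2) = ((1*(-2 - 3))**2*(1 + 9*(1*(-2 - 3))))*(-2) = ((1*(-5))**2*(1 + 9*(1*(-5))))*(-2) = ((-5)**2*(1 + 9*(-5)))*(-2) = (25*(1 - 45))*(-2) = (25*(-44))*(-2) = -1100*(-2) = 2200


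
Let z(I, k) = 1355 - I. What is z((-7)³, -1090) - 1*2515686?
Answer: -2513988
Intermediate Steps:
z((-7)³, -1090) - 1*2515686 = (1355 - 1*(-7)³) - 1*2515686 = (1355 - 1*(-343)) - 2515686 = (1355 + 343) - 2515686 = 1698 - 2515686 = -2513988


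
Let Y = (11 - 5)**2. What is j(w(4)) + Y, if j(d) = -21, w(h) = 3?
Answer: 15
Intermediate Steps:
Y = 36 (Y = 6**2 = 36)
j(w(4)) + Y = -21 + 36 = 15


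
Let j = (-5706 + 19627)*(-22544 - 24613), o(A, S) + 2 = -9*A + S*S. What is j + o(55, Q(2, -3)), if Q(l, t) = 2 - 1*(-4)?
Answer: -656473058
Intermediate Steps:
Q(l, t) = 6 (Q(l, t) = 2 + 4 = 6)
o(A, S) = -2 + S² - 9*A (o(A, S) = -2 + (-9*A + S*S) = -2 + (-9*A + S²) = -2 + (S² - 9*A) = -2 + S² - 9*A)
j = -656472597 (j = 13921*(-47157) = -656472597)
j + o(55, Q(2, -3)) = -656472597 + (-2 + 6² - 9*55) = -656472597 + (-2 + 36 - 495) = -656472597 - 461 = -656473058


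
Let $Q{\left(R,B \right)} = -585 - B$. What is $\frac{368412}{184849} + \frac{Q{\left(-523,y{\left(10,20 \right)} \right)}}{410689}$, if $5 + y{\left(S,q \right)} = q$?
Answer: $\frac{151191846468}{75915450961} \approx 1.9916$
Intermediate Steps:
$y{\left(S,q \right)} = -5 + q$
$\frac{368412}{184849} + \frac{Q{\left(-523,y{\left(10,20 \right)} \right)}}{410689} = \frac{368412}{184849} + \frac{-585 - \left(-5 + 20\right)}{410689} = 368412 \cdot \frac{1}{184849} + \left(-585 - 15\right) \frac{1}{410689} = \frac{368412}{184849} + \left(-585 - 15\right) \frac{1}{410689} = \frac{368412}{184849} - \frac{600}{410689} = \frac{151191846468}{75915450961}$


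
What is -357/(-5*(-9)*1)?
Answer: -119/15 ≈ -7.9333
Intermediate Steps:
-357/(-5*(-9)*1) = -357/(45*1) = -357/45 = -357*1/45 = -119/15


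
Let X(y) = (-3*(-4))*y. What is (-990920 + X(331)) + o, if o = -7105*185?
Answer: -2301373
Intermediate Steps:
X(y) = 12*y
o = -1314425
(-990920 + X(331)) + o = (-990920 + 12*331) - 1314425 = (-990920 + 3972) - 1314425 = -986948 - 1314425 = -2301373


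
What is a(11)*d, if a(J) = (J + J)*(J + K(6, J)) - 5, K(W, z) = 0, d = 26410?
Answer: 6259170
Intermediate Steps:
a(J) = -5 + 2*J² (a(J) = (J + J)*(J + 0) - 5 = (2*J)*J - 5 = 2*J² - 5 = -5 + 2*J²)
a(11)*d = (-5 + 2*11²)*26410 = (-5 + 2*121)*26410 = (-5 + 242)*26410 = 237*26410 = 6259170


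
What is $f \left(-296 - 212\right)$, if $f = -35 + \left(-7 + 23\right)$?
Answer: $9652$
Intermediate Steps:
$f = -19$ ($f = -35 + 16 = -19$)
$f \left(-296 - 212\right) = - 19 \left(-296 - 212\right) = \left(-19\right) \left(-508\right) = 9652$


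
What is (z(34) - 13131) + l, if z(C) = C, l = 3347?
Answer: -9750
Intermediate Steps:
(z(34) - 13131) + l = (34 - 13131) + 3347 = -13097 + 3347 = -9750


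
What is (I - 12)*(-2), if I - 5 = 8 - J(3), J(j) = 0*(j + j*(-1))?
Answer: -2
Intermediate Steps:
J(j) = 0 (J(j) = 0*(j - j) = 0*0 = 0)
I = 13 (I = 5 + (8 - 1*0) = 5 + (8 + 0) = 5 + 8 = 13)
(I - 12)*(-2) = (13 - 12)*(-2) = 1*(-2) = -2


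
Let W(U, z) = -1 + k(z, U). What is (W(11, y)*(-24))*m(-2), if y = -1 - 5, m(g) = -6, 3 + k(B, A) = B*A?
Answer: -10080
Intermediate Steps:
k(B, A) = -3 + A*B (k(B, A) = -3 + B*A = -3 + A*B)
y = -6
W(U, z) = -4 + U*z (W(U, z) = -1 + (-3 + U*z) = -4 + U*z)
(W(11, y)*(-24))*m(-2) = ((-4 + 11*(-6))*(-24))*(-6) = ((-4 - 66)*(-24))*(-6) = -70*(-24)*(-6) = 1680*(-6) = -10080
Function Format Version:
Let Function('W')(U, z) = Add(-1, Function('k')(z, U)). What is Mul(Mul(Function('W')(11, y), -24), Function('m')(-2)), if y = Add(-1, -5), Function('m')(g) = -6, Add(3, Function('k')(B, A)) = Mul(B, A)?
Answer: -10080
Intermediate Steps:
Function('k')(B, A) = Add(-3, Mul(A, B)) (Function('k')(B, A) = Add(-3, Mul(B, A)) = Add(-3, Mul(A, B)))
y = -6
Function('W')(U, z) = Add(-4, Mul(U, z)) (Function('W')(U, z) = Add(-1, Add(-3, Mul(U, z))) = Add(-4, Mul(U, z)))
Mul(Mul(Function('W')(11, y), -24), Function('m')(-2)) = Mul(Mul(Add(-4, Mul(11, -6)), -24), -6) = Mul(Mul(Add(-4, -66), -24), -6) = Mul(Mul(-70, -24), -6) = Mul(1680, -6) = -10080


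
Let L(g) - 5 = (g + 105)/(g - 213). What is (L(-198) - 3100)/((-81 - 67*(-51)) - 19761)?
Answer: 1936/10275 ≈ 0.18842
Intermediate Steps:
L(g) = 5 + (105 + g)/(-213 + g) (L(g) = 5 + (g + 105)/(g - 213) = 5 + (105 + g)/(-213 + g))
(L(-198) - 3100)/((-81 - 67*(-51)) - 19761) = (6*(-160 - 198)/(-213 - 198) - 3100)/((-81 - 67*(-51)) - 19761) = (6*(-358)/(-411) - 3100)/((-81 + 3417) - 19761) = (6*(-1/411)*(-358) - 3100)/(3336 - 19761) = (716/137 - 3100)/(-16425) = -423984/137*(-1/16425) = 1936/10275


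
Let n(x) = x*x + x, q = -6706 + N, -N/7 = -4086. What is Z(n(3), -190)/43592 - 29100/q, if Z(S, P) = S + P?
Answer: -79526543/59655652 ≈ -1.3331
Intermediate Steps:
N = 28602 (N = -7*(-4086) = 28602)
q = 21896 (q = -6706 + 28602 = 21896)
n(x) = x + x² (n(x) = x² + x = x + x²)
Z(S, P) = P + S
Z(n(3), -190)/43592 - 29100/q = (-190 + 3*(1 + 3))/43592 - 29100/21896 = (-190 + 3*4)*(1/43592) - 29100*1/21896 = (-190 + 12)*(1/43592) - 7275/5474 = -178*1/43592 - 7275/5474 = -89/21796 - 7275/5474 = -79526543/59655652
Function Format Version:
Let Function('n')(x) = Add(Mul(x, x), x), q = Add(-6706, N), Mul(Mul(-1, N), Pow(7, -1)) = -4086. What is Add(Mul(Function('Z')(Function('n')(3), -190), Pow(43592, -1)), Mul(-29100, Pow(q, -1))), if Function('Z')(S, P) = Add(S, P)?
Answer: Rational(-79526543, 59655652) ≈ -1.3331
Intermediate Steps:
N = 28602 (N = Mul(-7, -4086) = 28602)
q = 21896 (q = Add(-6706, 28602) = 21896)
Function('n')(x) = Add(x, Pow(x, 2)) (Function('n')(x) = Add(Pow(x, 2), x) = Add(x, Pow(x, 2)))
Function('Z')(S, P) = Add(P, S)
Add(Mul(Function('Z')(Function('n')(3), -190), Pow(43592, -1)), Mul(-29100, Pow(q, -1))) = Add(Mul(Add(-190, Mul(3, Add(1, 3))), Pow(43592, -1)), Mul(-29100, Pow(21896, -1))) = Add(Mul(Add(-190, Mul(3, 4)), Rational(1, 43592)), Mul(-29100, Rational(1, 21896))) = Add(Mul(Add(-190, 12), Rational(1, 43592)), Rational(-7275, 5474)) = Add(Mul(-178, Rational(1, 43592)), Rational(-7275, 5474)) = Add(Rational(-89, 21796), Rational(-7275, 5474)) = Rational(-79526543, 59655652)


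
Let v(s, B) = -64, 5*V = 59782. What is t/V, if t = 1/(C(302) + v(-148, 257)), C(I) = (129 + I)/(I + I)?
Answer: -302/228516695 ≈ -1.3216e-6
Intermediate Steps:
V = 59782/5 (V = (⅕)*59782 = 59782/5 ≈ 11956.)
C(I) = (129 + I)/(2*I) (C(I) = (129 + I)/((2*I)) = (129 + I)*(1/(2*I)) = (129 + I)/(2*I))
t = -604/38225 (t = 1/((½)*(129 + 302)/302 - 64) = 1/((½)*(1/302)*431 - 64) = 1/(431/604 - 64) = 1/(-38225/604) = -604/38225 ≈ -0.015801)
t/V = -604/(38225*59782/5) = -604/38225*5/59782 = -302/228516695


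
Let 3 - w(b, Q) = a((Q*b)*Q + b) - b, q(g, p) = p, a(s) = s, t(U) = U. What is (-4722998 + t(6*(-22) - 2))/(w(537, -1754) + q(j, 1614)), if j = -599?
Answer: 4723132/1652087475 ≈ 0.0028589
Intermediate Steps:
w(b, Q) = 3 - b*Q² (w(b, Q) = 3 - (((Q*b)*Q + b) - b) = 3 - ((b*Q² + b) - b) = 3 - ((b + b*Q²) - b) = 3 - b*Q²)
(-4722998 + t(6*(-22) - 2))/(w(537, -1754) + q(j, 1614)) = (-4722998 + (6*(-22) - 2))/((3 - 1*537*(-1754)²) + 1614) = (-4722998 + (-132 - 2))/((3 - 1*537*3076516) + 1614) = (-4722998 - 134)/((3 - 1652089092) + 1614) = -4723132/(-1652089089 + 1614) = -4723132/(-1652087475) = -4723132*(-1/1652087475) = 4723132/1652087475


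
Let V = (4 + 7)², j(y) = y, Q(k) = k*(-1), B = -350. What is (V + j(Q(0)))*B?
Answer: -42350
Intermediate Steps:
Q(k) = -k
V = 121 (V = 11² = 121)
(V + j(Q(0)))*B = (121 - 1*0)*(-350) = (121 + 0)*(-350) = 121*(-350) = -42350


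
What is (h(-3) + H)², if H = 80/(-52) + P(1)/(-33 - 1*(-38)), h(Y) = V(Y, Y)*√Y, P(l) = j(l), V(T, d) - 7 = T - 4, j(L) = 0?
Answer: 400/169 ≈ 2.3669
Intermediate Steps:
V(T, d) = 3 + T (V(T, d) = 7 + (T - 4) = 7 + (-4 + T) = 3 + T)
P(l) = 0
h(Y) = √Y*(3 + Y) (h(Y) = (3 + Y)*√Y = √Y*(3 + Y))
H = -20/13 (H = 80/(-52) + 0/(-33 - 1*(-38)) = 80*(-1/52) + 0/(-33 + 38) = -20/13 + 0/5 = -20/13 + 0*(⅕) = -20/13 + 0 = -20/13 ≈ -1.5385)
(h(-3) + H)² = (√(-3)*(3 - 3) - 20/13)² = ((I*√3)*0 - 20/13)² = (0 - 20/13)² = (-20/13)² = 400/169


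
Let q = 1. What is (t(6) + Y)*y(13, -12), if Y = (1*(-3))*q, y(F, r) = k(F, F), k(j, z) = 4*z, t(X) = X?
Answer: 156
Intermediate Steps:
y(F, r) = 4*F
Y = -3 (Y = (1*(-3))*1 = -3*1 = -3)
(t(6) + Y)*y(13, -12) = (6 - 3)*(4*13) = 3*52 = 156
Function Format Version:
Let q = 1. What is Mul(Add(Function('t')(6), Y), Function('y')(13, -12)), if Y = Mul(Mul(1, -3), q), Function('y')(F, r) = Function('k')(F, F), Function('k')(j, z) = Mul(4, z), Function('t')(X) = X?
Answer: 156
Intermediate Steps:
Function('y')(F, r) = Mul(4, F)
Y = -3 (Y = Mul(Mul(1, -3), 1) = Mul(-3, 1) = -3)
Mul(Add(Function('t')(6), Y), Function('y')(13, -12)) = Mul(Add(6, -3), Mul(4, 13)) = Mul(3, 52) = 156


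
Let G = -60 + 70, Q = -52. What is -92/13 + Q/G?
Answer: -798/65 ≈ -12.277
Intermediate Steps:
G = 10
-92/13 + Q/G = -92/13 - 52/10 = -92*1/13 - 52*1/10 = -92/13 - 26/5 = -798/65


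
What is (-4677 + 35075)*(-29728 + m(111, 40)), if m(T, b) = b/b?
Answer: -903641346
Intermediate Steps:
m(T, b) = 1
(-4677 + 35075)*(-29728 + m(111, 40)) = (-4677 + 35075)*(-29728 + 1) = 30398*(-29727) = -903641346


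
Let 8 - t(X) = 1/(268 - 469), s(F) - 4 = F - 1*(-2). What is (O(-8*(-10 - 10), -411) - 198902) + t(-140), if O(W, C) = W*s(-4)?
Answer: -39913373/201 ≈ -1.9857e+5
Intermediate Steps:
s(F) = 6 + F (s(F) = 4 + (F - 1*(-2)) = 4 + (F + 2) = 4 + (2 + F) = 6 + F)
t(X) = 1609/201 (t(X) = 8 - 1/(268 - 469) = 8 - 1/(-201) = 8 - 1*(-1/201) = 8 + 1/201 = 1609/201)
O(W, C) = 2*W (O(W, C) = W*(6 - 4) = W*2 = 2*W)
(O(-8*(-10 - 10), -411) - 198902) + t(-140) = (2*(-8*(-10 - 10)) - 198902) + 1609/201 = (2*(-8*(-20)) - 198902) + 1609/201 = (2*160 - 198902) + 1609/201 = (320 - 198902) + 1609/201 = -198582 + 1609/201 = -39913373/201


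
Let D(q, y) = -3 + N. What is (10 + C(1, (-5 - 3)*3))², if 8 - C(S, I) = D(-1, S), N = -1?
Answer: 484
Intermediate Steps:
D(q, y) = -4 (D(q, y) = -3 - 1 = -4)
C(S, I) = 12 (C(S, I) = 8 - 1*(-4) = 8 + 4 = 12)
(10 + C(1, (-5 - 3)*3))² = (10 + 12)² = 22² = 484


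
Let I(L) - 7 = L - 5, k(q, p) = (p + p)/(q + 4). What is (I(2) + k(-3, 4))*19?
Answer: 228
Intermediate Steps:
k(q, p) = 2*p/(4 + q) (k(q, p) = (2*p)/(4 + q) = 2*p/(4 + q))
I(L) = 2 + L (I(L) = 7 + (L - 5) = 7 + (-5 + L) = 2 + L)
(I(2) + k(-3, 4))*19 = ((2 + 2) + 2*4/(4 - 3))*19 = (4 + 2*4/1)*19 = (4 + 2*4*1)*19 = (4 + 8)*19 = 12*19 = 228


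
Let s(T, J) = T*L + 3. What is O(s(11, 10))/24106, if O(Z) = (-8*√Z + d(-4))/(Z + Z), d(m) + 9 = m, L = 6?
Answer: -13/3326628 - 2*√69/831657 ≈ -2.3884e-5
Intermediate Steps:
d(m) = -9 + m
s(T, J) = 3 + 6*T (s(T, J) = T*6 + 3 = 6*T + 3 = 3 + 6*T)
O(Z) = (-13 - 8*√Z)/(2*Z) (O(Z) = (-8*√Z + (-9 - 4))/(Z + Z) = (-8*√Z - 13)/((2*Z)) = (-13 - 8*√Z)*(1/(2*Z)) = (-13 - 8*√Z)/(2*Z))
O(s(11, 10))/24106 = (-4/√(3 + 6*11) - 13/(2*(3 + 6*11)))/24106 = (-4/√(3 + 66) - 13/(2*(3 + 66)))*(1/24106) = (-4*√69/69 - 13/2/69)*(1/24106) = (-4*√69/69 - 13/2*1/69)*(1/24106) = (-4*√69/69 - 13/138)*(1/24106) = (-13/138 - 4*√69/69)*(1/24106) = -13/3326628 - 2*√69/831657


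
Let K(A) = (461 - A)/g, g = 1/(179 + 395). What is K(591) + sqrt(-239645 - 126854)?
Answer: -74620 + I*sqrt(366499) ≈ -74620.0 + 605.39*I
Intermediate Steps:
g = 1/574 ≈ 0.0017422
K(A) = 264614 - 574*A (K(A) = (461 - A)/(1/574) = (461 - A)*574 = 264614 - 574*A)
K(591) + sqrt(-239645 - 126854) = (264614 - 574*591) + sqrt(-239645 - 126854) = (264614 - 339234) + sqrt(-366499) = -74620 + I*sqrt(366499)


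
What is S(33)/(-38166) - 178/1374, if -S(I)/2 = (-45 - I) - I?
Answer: -591548/4370007 ≈ -0.13537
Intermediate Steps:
S(I) = 90 + 4*I (S(I) = -2*((-45 - I) - I) = -2*(-45 - 2*I) = 90 + 4*I)
S(33)/(-38166) - 178/1374 = (90 + 4*33)/(-38166) - 178/1374 = (90 + 132)*(-1/38166) - 178*1/1374 = 222*(-1/38166) - 89/687 = -37/6361 - 89/687 = -591548/4370007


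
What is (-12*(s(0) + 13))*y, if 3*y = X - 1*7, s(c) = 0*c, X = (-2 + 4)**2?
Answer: 156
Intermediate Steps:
X = 4 (X = 2**2 = 4)
s(c) = 0
y = -1 (y = (4 - 1*7)/3 = (4 - 7)/3 = (1/3)*(-3) = -1)
(-12*(s(0) + 13))*y = -12*(0 + 13)*(-1) = -12*13*(-1) = -156*(-1) = 156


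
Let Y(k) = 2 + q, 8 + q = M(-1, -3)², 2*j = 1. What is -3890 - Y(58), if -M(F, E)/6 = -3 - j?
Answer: -4325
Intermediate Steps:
j = ½ (j = (½)*1 = ½ ≈ 0.50000)
M(F, E) = 21 (M(F, E) = -6*(-3 - 1*½) = -6*(-3 - ½) = -6*(-7/2) = 21)
q = 433 (q = -8 + 21² = -8 + 441 = 433)
Y(k) = 435 (Y(k) = 2 + 433 = 435)
-3890 - Y(58) = -3890 - 1*435 = -3890 - 435 = -4325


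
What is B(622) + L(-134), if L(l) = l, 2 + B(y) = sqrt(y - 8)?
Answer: -136 + sqrt(614) ≈ -111.22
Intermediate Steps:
B(y) = -2 + sqrt(-8 + y) (B(y) = -2 + sqrt(y - 8) = -2 + sqrt(-8 + y))
B(622) + L(-134) = (-2 + sqrt(-8 + 622)) - 134 = (-2 + sqrt(614)) - 134 = -136 + sqrt(614)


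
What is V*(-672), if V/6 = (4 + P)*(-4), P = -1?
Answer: 48384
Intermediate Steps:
V = -72 (V = 6*((4 - 1)*(-4)) = 6*(3*(-4)) = 6*(-12) = -72)
V*(-672) = -72*(-672) = 48384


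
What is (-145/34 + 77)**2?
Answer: 6115729/1156 ≈ 5290.4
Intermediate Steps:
(-145/34 + 77)**2 = (2473/34)**2 = 6115729/1156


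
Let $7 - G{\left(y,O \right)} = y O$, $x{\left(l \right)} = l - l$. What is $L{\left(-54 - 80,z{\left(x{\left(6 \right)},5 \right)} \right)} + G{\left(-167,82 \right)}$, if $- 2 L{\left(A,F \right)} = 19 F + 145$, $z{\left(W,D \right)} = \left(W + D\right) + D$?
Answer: $\frac{27067}{2} \approx 13534.0$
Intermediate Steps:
$x{\left(l \right)} = 0$
$G{\left(y,O \right)} = 7 - O y$ ($G{\left(y,O \right)} = 7 - y O = 7 - O y$)
$z{\left(W,D \right)} = W + 2 D$ ($z{\left(W,D \right)} = \left(D + W\right) + D = W + 2 D$)
$L{\left(A,F \right)} = - \frac{145}{2} - \frac{19 F}{2}$ ($L{\left(A,F \right)} = - \frac{19 F + 145}{2} = - \frac{145 + 19 F}{2} = - \frac{145}{2} - \frac{19 F}{2}$)
$L{\left(-54 - 80,z{\left(x{\left(6 \right)},5 \right)} \right)} + G{\left(-167,82 \right)} = \left(- \frac{145}{2} - \frac{19 \left(0 + 2 \cdot 5\right)}{2}\right) - \left(-7 + 82 \left(-167\right)\right) = \left(- \frac{145}{2} - \frac{19 \left(0 + 10\right)}{2}\right) + \left(7 + 13694\right) = \left(- \frac{145}{2} - 95\right) + 13701 = - \frac{335}{2} + 13701 = \frac{27067}{2}$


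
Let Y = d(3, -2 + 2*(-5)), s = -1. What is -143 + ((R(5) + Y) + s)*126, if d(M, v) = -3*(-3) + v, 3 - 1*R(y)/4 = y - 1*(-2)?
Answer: -2663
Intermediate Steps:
R(y) = 4 - 4*y (R(y) = 12 - 4*(y - 1*(-2)) = 12 - 4*(y + 2) = 12 - 4*(2 + y) = 12 + (-8 - 4*y) = 4 - 4*y)
d(M, v) = 9 + v
Y = -3 (Y = 9 + (-2 + 2*(-5)) = 9 + (-2 - 10) = 9 - 12 = -3)
-143 + ((R(5) + Y) + s)*126 = -143 + (((4 - 4*5) - 3) - 1)*126 = -143 + (((4 - 20) - 3) - 1)*126 = -143 + ((-16 - 3) - 1)*126 = -143 + (-19 - 1)*126 = -143 - 20*126 = -143 - 2520 = -2663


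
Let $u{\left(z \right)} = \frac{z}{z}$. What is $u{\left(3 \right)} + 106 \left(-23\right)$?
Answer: $-2437$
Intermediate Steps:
$u{\left(z \right)} = 1$
$u{\left(3 \right)} + 106 \left(-23\right) = 1 + 106 \left(-23\right) = 1 - 2438 = -2437$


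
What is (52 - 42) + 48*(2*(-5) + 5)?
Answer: -230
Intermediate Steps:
(52 - 42) + 48*(2*(-5) + 5) = 10 + 48*(-10 + 5) = 10 + 48*(-5) = 10 - 240 = -230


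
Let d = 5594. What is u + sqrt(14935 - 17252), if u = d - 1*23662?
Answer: -18068 + I*sqrt(2317) ≈ -18068.0 + 48.135*I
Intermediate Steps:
u = -18068 (u = 5594 - 1*23662 = 5594 - 23662 = -18068)
u + sqrt(14935 - 17252) = -18068 + sqrt(14935 - 17252) = -18068 + sqrt(-2317) = -18068 + I*sqrt(2317)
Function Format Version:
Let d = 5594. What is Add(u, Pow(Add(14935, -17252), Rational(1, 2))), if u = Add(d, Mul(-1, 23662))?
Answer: Add(-18068, Mul(I, Pow(2317, Rational(1, 2)))) ≈ Add(-18068., Mul(48.135, I))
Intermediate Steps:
u = -18068 (u = Add(5594, Mul(-1, 23662)) = Add(5594, -23662) = -18068)
Add(u, Pow(Add(14935, -17252), Rational(1, 2))) = Add(-18068, Pow(Add(14935, -17252), Rational(1, 2))) = Add(-18068, Pow(-2317, Rational(1, 2))) = Add(-18068, Mul(I, Pow(2317, Rational(1, 2))))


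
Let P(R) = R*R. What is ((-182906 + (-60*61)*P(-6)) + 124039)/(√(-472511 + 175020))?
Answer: 190627*I*√297491/297491 ≈ 349.5*I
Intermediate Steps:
P(R) = R²
((-182906 + (-60*61)*P(-6)) + 124039)/(√(-472511 + 175020)) = ((-182906 - 60*61*(-6)²) + 124039)/(√(-472511 + 175020)) = ((-182906 - 3660*36) + 124039)/(√(-297491)) = ((-182906 - 131760) + 124039)/((I*√297491)) = (-314666 + 124039)*(-I*√297491/297491) = -(-190627)*I*√297491/297491 = 190627*I*√297491/297491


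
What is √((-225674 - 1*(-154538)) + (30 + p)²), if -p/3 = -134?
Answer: 12*√802 ≈ 339.84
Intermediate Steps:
p = 402 (p = -3*(-134) = 402)
√((-225674 - 1*(-154538)) + (30 + p)²) = √((-225674 - 1*(-154538)) + (30 + 402)²) = √((-225674 + 154538) + 432²) = √(-71136 + 186624) = √115488 = 12*√802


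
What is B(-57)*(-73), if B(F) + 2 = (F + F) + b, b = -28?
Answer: 10512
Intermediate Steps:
B(F) = -30 + 2*F (B(F) = -2 + ((F + F) - 28) = -2 + (2*F - 28) = -2 + (-28 + 2*F) = -30 + 2*F)
B(-57)*(-73) = (-30 + 2*(-57))*(-73) = (-30 - 114)*(-73) = -144*(-73) = 10512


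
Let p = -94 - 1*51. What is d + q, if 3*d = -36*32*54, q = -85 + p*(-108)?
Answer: -5161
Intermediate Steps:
p = -145 (p = -94 - 51 = -145)
q = 15575 (q = -85 - 145*(-108) = -85 + 15660 = 15575)
d = -20736 (d = (-36*32*54)/3 = (-1152*54)/3 = (⅓)*(-62208) = -20736)
d + q = -20736 + 15575 = -5161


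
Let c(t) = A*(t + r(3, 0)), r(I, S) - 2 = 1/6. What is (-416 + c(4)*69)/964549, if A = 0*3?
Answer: -416/964549 ≈ -0.00043129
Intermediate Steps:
A = 0
r(I, S) = 13/6 (r(I, S) = 2 + 1/6 = 13/6)
c(t) = 0 (c(t) = 0*(t + 13/6) = 0*(13/6 + t) = 0)
(-416 + c(4)*69)/964549 = (-416 + 0*69)/964549 = (-416 + 0)*(1/964549) = -416*1/964549 = -416/964549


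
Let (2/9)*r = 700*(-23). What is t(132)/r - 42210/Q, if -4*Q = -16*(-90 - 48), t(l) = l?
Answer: 3693287/48300 ≈ 76.466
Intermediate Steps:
r = -72450 (r = 9*(700*(-23))/2 = (9/2)*(-16100) = -72450)
Q = -552 (Q = -(-4)*(-90 - 48) = -(-4)*(-138) = -¼*2208 = -552)
t(132)/r - 42210/Q = 132/(-72450) - 42210/(-552) = 132*(-1/72450) - 42210*(-1/552) = -22/12075 + 7035/92 = 3693287/48300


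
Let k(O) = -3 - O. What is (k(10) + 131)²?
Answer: 13924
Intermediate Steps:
(k(10) + 131)² = ((-3 - 1*10) + 131)² = ((-3 - 10) + 131)² = (-13 + 131)² = 118² = 13924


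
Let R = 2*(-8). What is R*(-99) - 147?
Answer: 1437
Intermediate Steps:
R = -16
R*(-99) - 147 = -16*(-99) - 147 = 1584 - 147 = 1437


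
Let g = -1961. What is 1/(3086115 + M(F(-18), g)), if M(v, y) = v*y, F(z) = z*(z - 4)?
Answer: 1/2309559 ≈ 4.3298e-7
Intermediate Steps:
F(z) = z*(-4 + z)
1/(3086115 + M(F(-18), g)) = 1/(3086115 - 18*(-4 - 18)*(-1961)) = 1/(3086115 - 18*(-22)*(-1961)) = 1/(3086115 + 396*(-1961)) = 1/(3086115 - 776556) = 1/2309559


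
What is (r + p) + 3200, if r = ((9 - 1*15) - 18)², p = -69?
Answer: 3707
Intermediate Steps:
r = 576 (r = ((9 - 15) - 18)² = (-6 - 18)² = (-24)² = 576)
(r + p) + 3200 = (576 - 69) + 3200 = 507 + 3200 = 3707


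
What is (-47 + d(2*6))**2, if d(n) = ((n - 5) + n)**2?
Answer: 98596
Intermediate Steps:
d(n) = (-5 + 2*n)**2 (d(n) = ((-5 + n) + n)**2 = (-5 + 2*n)**2)
(-47 + d(2*6))**2 = (-47 + (-5 + 2*(2*6))**2)**2 = (-47 + (-5 + 2*12)**2)**2 = (-47 + (-5 + 24)**2)**2 = (-47 + 19**2)**2 = (-47 + 361)**2 = 314**2 = 98596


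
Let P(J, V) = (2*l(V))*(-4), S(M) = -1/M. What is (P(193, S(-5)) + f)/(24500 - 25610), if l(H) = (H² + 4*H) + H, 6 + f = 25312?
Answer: -105407/4625 ≈ -22.791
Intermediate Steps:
f = 25306 (f = -6 + 25312 = 25306)
l(H) = H² + 5*H
P(J, V) = -8*V*(5 + V) (P(J, V) = (2*(V*(5 + V)))*(-4) = (2*V*(5 + V))*(-4) = -8*V*(5 + V))
(P(193, S(-5)) + f)/(24500 - 25610) = (-8*(-1/(-5))*(5 - 1/(-5)) + 25306)/(24500 - 25610) = (-8*(-1*(-⅕))*(5 - 1*(-⅕)) + 25306)/(-1110) = (-8*⅕*(5 + ⅕) + 25306)*(-1/1110) = (-8*⅕*26/5 + 25306)*(-1/1110) = (-208/25 + 25306)*(-1/1110) = (632442/25)*(-1/1110) = -105407/4625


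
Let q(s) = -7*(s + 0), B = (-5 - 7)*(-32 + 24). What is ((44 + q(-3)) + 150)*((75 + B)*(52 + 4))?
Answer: 2058840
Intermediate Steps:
B = 96 (B = -12*(-8) = 96)
q(s) = -7*s
((44 + q(-3)) + 150)*((75 + B)*(52 + 4)) = ((44 - 7*(-3)) + 150)*((75 + 96)*(52 + 4)) = ((44 + 21) + 150)*(171*56) = (65 + 150)*9576 = 215*9576 = 2058840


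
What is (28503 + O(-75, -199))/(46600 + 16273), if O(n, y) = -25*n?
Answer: 30378/62873 ≈ 0.48316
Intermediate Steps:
(28503 + O(-75, -199))/(46600 + 16273) = (28503 - 25*(-75))/(46600 + 16273) = (28503 + 1875)/62873 = 30378*(1/62873) = 30378/62873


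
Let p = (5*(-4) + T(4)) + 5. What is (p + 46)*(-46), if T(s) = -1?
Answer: -1380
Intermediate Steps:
p = -16 (p = (5*(-4) - 1) + 5 = (-20 - 1) + 5 = -21 + 5 = -16)
(p + 46)*(-46) = (-16 + 46)*(-46) = 30*(-46) = -1380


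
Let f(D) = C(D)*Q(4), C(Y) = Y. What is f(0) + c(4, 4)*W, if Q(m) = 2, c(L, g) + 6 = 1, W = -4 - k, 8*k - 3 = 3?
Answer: 95/4 ≈ 23.750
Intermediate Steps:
k = ¾ (k = 3/8 + (⅛)*3 = 3/8 + 3/8 = ¾ ≈ 0.75000)
W = -19/4 (W = -4 - 1*¾ = -4 - ¾ = -19/4 ≈ -4.7500)
c(L, g) = -5 (c(L, g) = -6 + 1 = -5)
f(D) = 2*D (f(D) = D*2 = 2*D)
f(0) + c(4, 4)*W = 2*0 - 5*(-19/4) = 0 + 95/4 = 95/4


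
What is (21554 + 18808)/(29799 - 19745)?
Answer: 20181/5027 ≈ 4.0145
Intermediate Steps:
(21554 + 18808)/(29799 - 19745) = 40362/10054 = 40362*(1/10054) = 20181/5027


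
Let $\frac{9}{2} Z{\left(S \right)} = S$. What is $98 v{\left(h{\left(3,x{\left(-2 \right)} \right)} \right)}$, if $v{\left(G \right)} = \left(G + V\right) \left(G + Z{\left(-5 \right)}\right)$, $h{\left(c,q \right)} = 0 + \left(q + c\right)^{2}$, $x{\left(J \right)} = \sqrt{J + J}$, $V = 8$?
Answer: $- \frac{82418}{9} + \frac{59584 i}{3} \approx -9157.6 + 19861.0 i$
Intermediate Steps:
$x{\left(J \right)} = \sqrt{2} \sqrt{J}$ ($x{\left(J \right)} = \sqrt{2 J} = \sqrt{2} \sqrt{J}$)
$Z{\left(S \right)} = \frac{2 S}{9}$
$h{\left(c,q \right)} = \left(c + q\right)^{2}$ ($h{\left(c,q \right)} = 0 + \left(c + q\right)^{2} = \left(c + q\right)^{2}$)
$v{\left(G \right)} = \left(8 + G\right) \left(- \frac{10}{9} + G\right)$ ($v{\left(G \right)} = \left(G + 8\right) \left(G + \frac{2}{9} \left(-5\right)\right) = \left(8 + G\right) \left(G - \frac{10}{9}\right) = \left(8 + G\right) \left(- \frac{10}{9} + G\right)$)
$98 v{\left(h{\left(3,x{\left(-2 \right)} \right)} \right)} = 98 \left(- \frac{80}{9} + \left(\left(3 + \sqrt{2} \sqrt{-2}\right)^{2}\right)^{2} + \frac{62 \left(3 + \sqrt{2} \sqrt{-2}\right)^{2}}{9}\right) = 98 \left(- \frac{80}{9} + \left(\left(3 + \sqrt{2} i \sqrt{2}\right)^{2}\right)^{2} + \frac{62 \left(3 + \sqrt{2} i \sqrt{2}\right)^{2}}{9}\right) = 98 \left(- \frac{80}{9} + \left(\left(3 + 2 i\right)^{2}\right)^{2} + \frac{62 \left(3 + 2 i\right)^{2}}{9}\right) = 98 \left(- \frac{80}{9} + \left(3 + 2 i\right)^{4} + \frac{62 \left(3 + 2 i\right)^{2}}{9}\right) = - \frac{7840}{9} + 98 \left(3 + 2 i\right)^{4} + \frac{6076 \left(3 + 2 i\right)^{2}}{9}$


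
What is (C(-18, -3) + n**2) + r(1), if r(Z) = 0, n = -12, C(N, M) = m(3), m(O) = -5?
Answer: 139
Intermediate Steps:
C(N, M) = -5
(C(-18, -3) + n**2) + r(1) = (-5 + (-12)**2) + 0 = (-5 + 144) + 0 = 139 + 0 = 139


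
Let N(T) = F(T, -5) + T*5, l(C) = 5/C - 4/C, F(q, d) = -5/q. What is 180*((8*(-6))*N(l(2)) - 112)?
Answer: 44640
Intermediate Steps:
l(C) = 1/C
N(T) = -5/T + 5*T (N(T) = -5/T + T*5 = -5/T + 5*T)
180*((8*(-6))*N(l(2)) - 112) = 180*((8*(-6))*(-5/(1/2) + 5/2) - 112) = 180*(-48*(-5/½ + 5*(½)) - 112) = 180*(-48*(-5*2 + 5/2) - 112) = 180*(-48*(-10 + 5/2) - 112) = 180*(-48*(-15/2) - 112) = 180*(360 - 112) = 180*248 = 44640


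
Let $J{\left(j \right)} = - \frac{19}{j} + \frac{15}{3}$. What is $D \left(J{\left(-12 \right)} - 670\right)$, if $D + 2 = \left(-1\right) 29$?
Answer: $\frac{246791}{12} \approx 20566.0$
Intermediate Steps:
$J{\left(j \right)} = 5 - \frac{19}{j}$ ($J{\left(j \right)} = - \frac{19}{j} + 15 \cdot \frac{1}{3} = - \frac{19}{j} + 5 = 5 - \frac{19}{j}$)
$D = -31$ ($D = -2 - 29 = -31$)
$D \left(J{\left(-12 \right)} - 670\right) = - 31 \left(\left(5 - \frac{19}{-12}\right) - 670\right) = - 31 \left(\left(5 - - \frac{19}{12}\right) - 670\right) = - 31 \left(\left(5 + \frac{19}{12}\right) - 670\right) = - 31 \left(\frac{79}{12} - 670\right) = \left(-31\right) \left(- \frac{7961}{12}\right) = \frac{246791}{12}$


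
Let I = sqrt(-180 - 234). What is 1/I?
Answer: -I*sqrt(46)/138 ≈ -0.049147*I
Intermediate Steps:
I = 3*I*sqrt(46) (I = sqrt(-414) = 3*I*sqrt(46) ≈ 20.347*I)
1/I = 1/(3*I*sqrt(46)) = -I*sqrt(46)/138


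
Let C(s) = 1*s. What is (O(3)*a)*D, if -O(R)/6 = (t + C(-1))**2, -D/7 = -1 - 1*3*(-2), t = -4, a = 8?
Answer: 42000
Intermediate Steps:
C(s) = s
D = -35 (D = -7*(-1 - 1*3*(-2)) = -7*(-1 - 3*(-2)) = -7*(-1 + 6) = -7*5 = -35)
O(R) = -150 (O(R) = -6*(-4 - 1)**2 = -6*(-5)**2 = -6*25 = -150)
(O(3)*a)*D = -150*8*(-35) = -1200*(-35) = 42000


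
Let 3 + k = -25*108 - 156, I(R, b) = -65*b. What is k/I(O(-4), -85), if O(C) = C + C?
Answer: -2859/5525 ≈ -0.51747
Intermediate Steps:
O(C) = 2*C
k = -2859 (k = -3 + (-25*108 - 156) = -3 + (-2700 - 156) = -3 - 2856 = -2859)
k/I(O(-4), -85) = -2859/((-65*(-85))) = -2859/5525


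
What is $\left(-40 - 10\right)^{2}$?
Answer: $2500$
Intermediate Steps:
$\left(-40 - 10\right)^{2} = \left(-50\right)^{2} = 2500$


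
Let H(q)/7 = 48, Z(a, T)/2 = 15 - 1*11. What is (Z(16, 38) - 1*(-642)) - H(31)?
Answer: 314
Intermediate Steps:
Z(a, T) = 8 (Z(a, T) = 2*(15 - 1*11) = 2*(15 - 11) = 2*4 = 8)
H(q) = 336 (H(q) = 7*48 = 336)
(Z(16, 38) - 1*(-642)) - H(31) = (8 - 1*(-642)) - 1*336 = (8 + 642) - 336 = 650 - 336 = 314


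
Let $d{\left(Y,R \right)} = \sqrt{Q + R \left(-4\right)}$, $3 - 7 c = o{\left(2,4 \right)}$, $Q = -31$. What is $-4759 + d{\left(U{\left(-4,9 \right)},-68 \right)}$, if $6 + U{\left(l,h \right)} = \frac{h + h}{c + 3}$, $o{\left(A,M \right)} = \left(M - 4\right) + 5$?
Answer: $-4759 + \sqrt{241} \approx -4743.5$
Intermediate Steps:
$o{\left(A,M \right)} = 1 + M$ ($o{\left(A,M \right)} = \left(-4 + M\right) + 5 = 1 + M$)
$c = - \frac{2}{7}$ ($c = \frac{3}{7} - \frac{1 + 4}{7} = \frac{3}{7} - \frac{5}{7} = - \frac{2}{7} \approx -0.28571$)
$U{\left(l,h \right)} = -6 + \frac{14 h}{19}$ ($U{\left(l,h \right)} = -6 + \frac{h + h}{- \frac{2}{7} + 3} = -6 + \frac{2 h}{\frac{19}{7}} = -6 + 2 h \frac{7}{19} = -6 + \frac{14 h}{19}$)
$d{\left(Y,R \right)} = \sqrt{-31 - 4 R}$ ($d{\left(Y,R \right)} = \sqrt{-31 + R \left(-4\right)} = \sqrt{-31 - 4 R}$)
$-4759 + d{\left(U{\left(-4,9 \right)},-68 \right)} = -4759 + \sqrt{-31 - -272} = -4759 + \sqrt{-31 + 272} = -4759 + \sqrt{241}$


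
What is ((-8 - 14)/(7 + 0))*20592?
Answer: -453024/7 ≈ -64718.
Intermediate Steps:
((-8 - 14)/(7 + 0))*20592 = -22/7*20592 = -453024/7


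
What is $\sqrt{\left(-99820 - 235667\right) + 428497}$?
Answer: $\sqrt{93010} \approx 304.98$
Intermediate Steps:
$\sqrt{\left(-99820 - 235667\right) + 428497} = \sqrt{-335487 + 428497} = \sqrt{93010}$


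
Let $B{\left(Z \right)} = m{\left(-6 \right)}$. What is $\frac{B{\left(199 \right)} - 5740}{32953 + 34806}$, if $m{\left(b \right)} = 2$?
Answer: $- \frac{5738}{67759} \approx -0.084682$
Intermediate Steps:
$B{\left(Z \right)} = 2$
$\frac{B{\left(199 \right)} - 5740}{32953 + 34806} = \frac{2 - 5740}{32953 + 34806} = - \frac{5738}{67759}$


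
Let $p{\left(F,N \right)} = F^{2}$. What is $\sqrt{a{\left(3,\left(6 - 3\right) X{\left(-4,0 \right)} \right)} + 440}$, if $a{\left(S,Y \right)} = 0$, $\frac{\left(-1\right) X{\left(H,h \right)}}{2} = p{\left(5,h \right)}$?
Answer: $2 \sqrt{110} \approx 20.976$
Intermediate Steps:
$X{\left(H,h \right)} = -50$ ($X{\left(H,h \right)} = - 2 \cdot 5^{2} = \left(-2\right) 25 = -50$)
$\sqrt{a{\left(3,\left(6 - 3\right) X{\left(-4,0 \right)} \right)} + 440} = \sqrt{0 + 440} = \sqrt{440} = 2 \sqrt{110}$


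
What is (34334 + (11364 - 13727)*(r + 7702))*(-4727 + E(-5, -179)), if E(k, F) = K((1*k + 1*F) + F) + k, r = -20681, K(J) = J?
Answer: -156435407545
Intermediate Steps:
E(k, F) = 2*F + 2*k (E(k, F) = ((1*k + 1*F) + F) + k = ((k + F) + F) + k = ((F + k) + F) + k = (k + 2*F) + k = 2*F + 2*k)
(34334 + (11364 - 13727)*(r + 7702))*(-4727 + E(-5, -179)) = (34334 + (11364 - 13727)*(-20681 + 7702))*(-4727 + (2*(-179) + 2*(-5))) = (34334 - 2363*(-12979))*(-4727 + (-358 - 10)) = (34334 + 30669377)*(-4727 - 368) = 30703711*(-5095) = -156435407545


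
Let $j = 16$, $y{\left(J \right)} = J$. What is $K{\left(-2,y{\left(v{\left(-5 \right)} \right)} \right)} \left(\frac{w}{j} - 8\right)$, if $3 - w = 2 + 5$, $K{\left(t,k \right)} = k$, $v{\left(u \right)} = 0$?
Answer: $0$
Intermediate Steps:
$w = -4$ ($w = 3 - \left(2 + 5\right) = 3 - 7 = -4$)
$K{\left(-2,y{\left(v{\left(-5 \right)} \right)} \right)} \left(\frac{w}{j} - 8\right) = 0 \left(- \frac{4}{16} - 8\right) = 0 \left(\left(-4\right) \frac{1}{16} - 8\right) = 0 \left(- \frac{1}{4} - 8\right) = 0 \left(- \frac{33}{4}\right) = 0$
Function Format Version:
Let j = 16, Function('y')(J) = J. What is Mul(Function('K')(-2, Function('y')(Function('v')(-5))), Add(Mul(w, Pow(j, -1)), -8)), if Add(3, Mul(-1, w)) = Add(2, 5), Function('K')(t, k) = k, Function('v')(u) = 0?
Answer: 0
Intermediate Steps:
w = -4 (w = Add(3, Mul(-1, Add(2, 5))) = Add(3, Mul(-1, 7)) = Add(3, -7) = -4)
Mul(Function('K')(-2, Function('y')(Function('v')(-5))), Add(Mul(w, Pow(j, -1)), -8)) = Mul(0, Add(Mul(-4, Pow(16, -1)), -8)) = Mul(0, Add(Mul(-4, Rational(1, 16)), -8)) = Mul(0, Add(Rational(-1, 4), -8)) = Mul(0, Rational(-33, 4)) = 0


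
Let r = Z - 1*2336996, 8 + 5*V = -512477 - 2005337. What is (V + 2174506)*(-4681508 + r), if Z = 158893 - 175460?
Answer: -58775963964268/5 ≈ -1.1755e+13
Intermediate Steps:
V = -2517822/5 (V = -8/5 + (-512477 - 2005337)/5 = -8/5 + (⅕)*(-2517814) = -8/5 - 2517814/5 = -2517822/5 ≈ -5.0356e+5)
Z = -16567
r = -2353563 (r = -16567 - 1*2336996 = -16567 - 2336996 = -2353563)
(V + 2174506)*(-4681508 + r) = (-2517822/5 + 2174506)*(-4681508 - 2353563) = (8354708/5)*(-7035071) = -58775963964268/5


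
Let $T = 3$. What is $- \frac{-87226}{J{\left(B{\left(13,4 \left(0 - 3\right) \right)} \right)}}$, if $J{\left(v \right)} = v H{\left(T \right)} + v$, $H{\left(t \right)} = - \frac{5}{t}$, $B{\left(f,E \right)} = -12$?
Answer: $\frac{43613}{4} \approx 10903.0$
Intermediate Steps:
$J{\left(v \right)} = - \frac{2 v}{3}$ ($J{\left(v \right)} = v \left(- \frac{5}{3}\right) + v = - \frac{5 v}{3} + v = - \frac{2 v}{3}$)
$- \frac{-87226}{J{\left(B{\left(13,4 \left(0 - 3\right) \right)} \right)}} = - \frac{-87226}{\left(- \frac{2}{3}\right) \left(-12\right)} = - \frac{-87226}{8} = \left(-1\right) \left(- \frac{43613}{4}\right) = \frac{43613}{4}$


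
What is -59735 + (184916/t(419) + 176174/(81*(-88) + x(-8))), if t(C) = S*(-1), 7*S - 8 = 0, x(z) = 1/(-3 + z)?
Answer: -34744786685/156818 ≈ -2.2156e+5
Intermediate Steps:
S = 8/7 (S = 8/7 + (1/7)*0 = 8/7 + 0 = 8/7 ≈ 1.1429)
t(C) = -8/7 (t(C) = (8/7)*(-1) = -8/7)
-59735 + (184916/t(419) + 176174/(81*(-88) + x(-8))) = -59735 + (184916/(-8/7) + 176174/(81*(-88) + 1/(-3 - 8))) = -59735 + (184916*(-7/8) + 176174/(-7128 + 1/(-11))) = -59735 + (-323603/2 + 176174/(-7128 - 1/11)) = -59735 + (-323603/2 + 176174/(-78409/11)) = -59735 + (-323603/2 + 176174*(-11/78409)) = -59735 + (-323603/2 - 1937914/78409) = -59735 - 25377263455/156818 = -34744786685/156818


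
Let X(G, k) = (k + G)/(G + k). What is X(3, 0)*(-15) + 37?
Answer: 22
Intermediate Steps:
X(G, k) = 1 (X(G, k) = (G + k)/(G + k) = 1)
X(3, 0)*(-15) + 37 = 1*(-15) + 37 = -15 + 37 = 22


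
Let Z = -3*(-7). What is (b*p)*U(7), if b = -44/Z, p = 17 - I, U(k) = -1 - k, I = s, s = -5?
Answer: 7744/21 ≈ 368.76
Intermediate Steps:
Z = 21
I = -5
p = 22 (p = 17 - 1*(-5) = 17 + 5 = 22)
b = -44/21 ≈ -2.0952
(b*p)*U(7) = (-44/21*22)*(-1 - 1*7) = -968*(-1 - 7)/21 = -968/21*(-8) = 7744/21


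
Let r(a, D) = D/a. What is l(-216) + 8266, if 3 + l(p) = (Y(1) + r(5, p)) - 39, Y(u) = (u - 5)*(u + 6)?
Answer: 40764/5 ≈ 8152.8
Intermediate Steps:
Y(u) = (-5 + u)*(6 + u)
l(p) = -70 + p/5 (l(p) = -3 + (((-30 + 1 + 1**2) + p/5) - 39) = -3 + (((-30 + 1 + 1) + p*(1/5)) - 39) = -3 + ((-28 + p/5) - 39) = -3 + (-67 + p/5) = -70 + p/5)
l(-216) + 8266 = (-70 + (1/5)*(-216)) + 8266 = (-70 - 216/5) + 8266 = -566/5 + 8266 = 40764/5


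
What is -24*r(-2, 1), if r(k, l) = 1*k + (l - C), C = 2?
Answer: 72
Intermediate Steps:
r(k, l) = -2 + k + l (r(k, l) = 1*k + (l - 1*2) = k + (l - 2) = k + (-2 + l) = -2 + k + l)
-24*r(-2, 1) = -24*(-2 - 2 + 1) = -24*(-3) = 72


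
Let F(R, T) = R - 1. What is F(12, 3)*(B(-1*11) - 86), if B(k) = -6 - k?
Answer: -891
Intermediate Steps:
F(R, T) = -1 + R
F(12, 3)*(B(-1*11) - 86) = (-1 + 12)*((-6 - (-1)*11) - 86) = 11*((-6 - 1*(-11)) - 86) = 11*((-6 + 11) - 86) = 11*(5 - 86) = 11*(-81) = -891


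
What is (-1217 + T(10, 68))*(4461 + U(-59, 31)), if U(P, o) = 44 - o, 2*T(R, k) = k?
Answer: -5292742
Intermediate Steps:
T(R, k) = k/2
(-1217 + T(10, 68))*(4461 + U(-59, 31)) = (-1217 + (½)*68)*(4461 + (44 - 1*31)) = (-1217 + 34)*(4461 + (44 - 31)) = -1183*(4461 + 13) = -1183*4474 = -5292742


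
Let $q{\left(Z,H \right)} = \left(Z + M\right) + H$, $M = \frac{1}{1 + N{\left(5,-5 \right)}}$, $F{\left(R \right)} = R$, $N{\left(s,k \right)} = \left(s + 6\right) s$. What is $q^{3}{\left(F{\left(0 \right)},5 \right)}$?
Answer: $\frac{22188041}{175616} \approx 126.34$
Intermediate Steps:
$N{\left(s,k \right)} = s \left(6 + s\right)$ ($N{\left(s,k \right)} = \left(6 + s\right) s = s \left(6 + s\right)$)
$M = \frac{1}{56}$ ($M = \frac{1}{1 + 5 \left(6 + 5\right)} = \frac{1}{1 + 5 \cdot 11} = \frac{1}{1 + 55} = \frac{1}{56} \approx 0.017857$)
$q{\left(Z,H \right)} = \frac{1}{56} + H + Z$ ($q{\left(Z,H \right)} = \left(Z + \frac{1}{56}\right) + H = \left(\frac{1}{56} + Z\right) + H = \frac{1}{56} + H + Z$)
$q^{3}{\left(F{\left(0 \right)},5 \right)} = \left(\frac{1}{56} + 5 + 0\right)^{3} = \left(\frac{281}{56}\right)^{3} = \frac{22188041}{175616}$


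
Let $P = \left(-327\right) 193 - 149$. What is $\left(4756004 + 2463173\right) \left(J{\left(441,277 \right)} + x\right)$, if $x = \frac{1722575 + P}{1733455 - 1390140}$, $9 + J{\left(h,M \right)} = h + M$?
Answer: $\frac{50548605162230}{9809} \approx 5.1533 \cdot 10^{9}$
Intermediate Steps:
$J{\left(h,M \right)} = -9 + M + h$ ($J{\left(h,M \right)} = -9 + \left(h + M\right) = -9 + \left(M + h\right) = -9 + M + h$)
$P = -63260$ ($P = -63111 - 149 = -63260$)
$x = \frac{47409}{9809}$ ($x = \frac{1722575 - 63260}{1733455 - 1390140} = \frac{1659315}{1733455 - 1390140} = \frac{1659315}{343315} = 1659315 \cdot \frac{1}{343315} = \frac{47409}{9809} \approx 4.8332$)
$\left(4756004 + 2463173\right) \left(J{\left(441,277 \right)} + x\right) = \left(4756004 + 2463173\right) \left(\left(-9 + 277 + 441\right) + \frac{47409}{9809}\right) = 7219177 \left(709 + \frac{47409}{9809}\right) = 7219177 \cdot \frac{7001990}{9809} = \frac{50548605162230}{9809}$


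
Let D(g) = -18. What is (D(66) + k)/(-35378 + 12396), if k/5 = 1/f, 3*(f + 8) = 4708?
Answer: 84297/107647688 ≈ 0.00078308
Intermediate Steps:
f = 4684/3 (f = -8 + (1/3)*4708 = -8 + 4708/3 = 4684/3 ≈ 1561.3)
k = 15/4684 (k = 5/(4684/3) = 5*(3/4684) = 15/4684 ≈ 0.0032024)
(D(66) + k)/(-35378 + 12396) = (-18 + 15/4684)/(-35378 + 12396) = -84297/4684/(-22982) = -84297/4684*(-1/22982) = 84297/107647688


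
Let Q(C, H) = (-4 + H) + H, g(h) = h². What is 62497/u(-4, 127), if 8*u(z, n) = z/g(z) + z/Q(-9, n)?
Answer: -249988000/133 ≈ -1.8796e+6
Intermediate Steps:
Q(C, H) = -4 + 2*H
u(z, n) = 1/(8*z) + z/(8*(-4 + 2*n)) (u(z, n) = (z/(z²) + z/(-4 + 2*n))/8 = (z/z² + z/(-4 + 2*n))/8 = (1/z + z/(-4 + 2*n))/8 = 1/(8*z) + z/(8*(-4 + 2*n)))
62497/u(-4, 127) = 62497/(((1/16)*(-4 + (-4)² + 2*127)/(-4*(-2 + 127)))) = 62497/(((1/16)*(-¼)*(-4 + 16 + 254)/125)) = 62497/(((1/16)*(-¼)*(1/125)*266)) = 62497/(-133/4000) = 62497*(-4000/133) = -249988000/133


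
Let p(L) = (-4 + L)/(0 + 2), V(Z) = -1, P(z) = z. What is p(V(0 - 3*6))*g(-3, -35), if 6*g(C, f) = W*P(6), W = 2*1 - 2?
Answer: 0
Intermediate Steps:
W = 0 (W = 2 - 2 = 0)
g(C, f) = 0 (g(C, f) = (0*6)/6 = (1/6)*0 = 0)
p(L) = -2 + L/2 (p(L) = (-4 + L)/2 = (-4 + L)*(1/2) = -2 + L/2)
p(V(0 - 3*6))*g(-3, -35) = (-2 + (1/2)*(-1))*0 = (-2 - 1/2)*0 = -5/2*0 = 0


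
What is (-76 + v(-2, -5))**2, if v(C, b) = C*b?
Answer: 4356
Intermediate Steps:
(-76 + v(-2, -5))**2 = (-76 - 2*(-5))**2 = (-76 + 10)**2 = (-66)**2 = 4356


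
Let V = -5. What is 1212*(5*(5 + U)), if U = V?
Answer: 0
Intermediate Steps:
U = -5
1212*(5*(5 + U)) = 1212*(5*(5 - 5)) = 1212*(5*0) = 1212*0 = 0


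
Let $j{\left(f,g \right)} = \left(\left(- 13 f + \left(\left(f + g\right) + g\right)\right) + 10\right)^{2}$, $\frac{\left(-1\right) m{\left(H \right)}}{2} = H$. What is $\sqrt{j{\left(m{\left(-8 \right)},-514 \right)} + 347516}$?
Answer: $4 \sqrt{113226} \approx 1346.0$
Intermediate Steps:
$m{\left(H \right)} = - 2 H$
$j{\left(f,g \right)} = \left(10 - 12 f + 2 g\right)^{2}$ ($j{\left(f,g \right)} = \left(\left(- 13 f + \left(f + 2 g\right)\right) + 10\right)^{2} = \left(\left(- 12 f + 2 g\right) + 10\right)^{2} = \left(10 - 12 f + 2 g\right)^{2}$)
$\sqrt{j{\left(m{\left(-8 \right)},-514 \right)} + 347516} = \sqrt{4 \left(5 - 514 - 6 \left(\left(-2\right) \left(-8\right)\right)\right)^{2} + 347516} = \sqrt{4 \left(5 - 514 - 96\right)^{2} + 347516} = \sqrt{4 \left(-605\right)^{2} + 347516} = \sqrt{4 \cdot 366025 + 347516} = \sqrt{1464100 + 347516} = \sqrt{1811616} = 4 \sqrt{113226}$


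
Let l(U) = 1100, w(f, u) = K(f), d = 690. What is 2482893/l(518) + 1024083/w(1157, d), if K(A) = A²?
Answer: 3324848722857/1472513900 ≈ 2257.9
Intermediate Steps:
w(f, u) = f²
2482893/l(518) + 1024083/w(1157, d) = 2482893/1100 + 1024083/(1157²) = 2482893*(1/1100) + 1024083/1338649 = 2482893/1100 + 1024083*(1/1338649) = 2482893/1100 + 1024083/1338649 = 3324848722857/1472513900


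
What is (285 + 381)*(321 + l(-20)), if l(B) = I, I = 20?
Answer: 227106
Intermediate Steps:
l(B) = 20
(285 + 381)*(321 + l(-20)) = (285 + 381)*(321 + 20) = 666*341 = 227106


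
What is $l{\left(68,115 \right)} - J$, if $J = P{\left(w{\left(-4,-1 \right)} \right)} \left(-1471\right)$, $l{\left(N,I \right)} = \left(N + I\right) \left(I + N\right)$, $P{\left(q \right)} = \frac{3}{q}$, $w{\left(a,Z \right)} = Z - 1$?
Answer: $\frac{62565}{2} \approx 31283.0$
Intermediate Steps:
$w{\left(a,Z \right)} = -1 + Z$
$l{\left(N,I \right)} = \left(I + N\right)^{2}$ ($l{\left(N,I \right)} = \left(I + N\right) \left(I + N\right) = \left(I + N\right)^{2}$)
$J = \frac{4413}{2}$ ($J = \frac{3}{-1 - 1} \left(-1471\right) = \frac{3}{-2} \left(-1471\right) = 3 \left(- \frac{1}{2}\right) \left(-1471\right) = \left(- \frac{3}{2}\right) \left(-1471\right) = \frac{4413}{2} \approx 2206.5$)
$l{\left(68,115 \right)} - J = \left(115 + 68\right)^{2} - \frac{4413}{2} = 183^{2} - \frac{4413}{2} = 33489 - \frac{4413}{2} = \frac{62565}{2}$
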